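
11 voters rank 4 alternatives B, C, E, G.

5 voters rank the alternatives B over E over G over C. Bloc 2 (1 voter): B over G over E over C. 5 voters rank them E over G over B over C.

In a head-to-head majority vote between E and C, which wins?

E

Ballots ranking E above C: 5 + 1 + 5 = 11.
Ballots ranking C above E: 11 − 11 = 0.
E wins the head-to-head 11–0.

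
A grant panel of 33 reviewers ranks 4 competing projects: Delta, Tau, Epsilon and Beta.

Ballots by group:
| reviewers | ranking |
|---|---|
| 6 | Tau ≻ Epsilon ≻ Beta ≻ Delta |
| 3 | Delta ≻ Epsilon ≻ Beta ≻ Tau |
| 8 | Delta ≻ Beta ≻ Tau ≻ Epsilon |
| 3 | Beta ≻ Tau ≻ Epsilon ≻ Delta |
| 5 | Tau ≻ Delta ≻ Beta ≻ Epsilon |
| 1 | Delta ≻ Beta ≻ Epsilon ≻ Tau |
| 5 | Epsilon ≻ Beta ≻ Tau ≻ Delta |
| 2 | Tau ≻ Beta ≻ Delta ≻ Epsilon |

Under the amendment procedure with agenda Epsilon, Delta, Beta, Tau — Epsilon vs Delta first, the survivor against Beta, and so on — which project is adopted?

Round 1: Epsilon vs Delta — 14–19, Delta advances.
Round 2: Delta vs Beta — 17–16, Delta advances.
Round 3: Delta vs Tau — 12–21, Tau advances.
Tau survives the agenda.

Tau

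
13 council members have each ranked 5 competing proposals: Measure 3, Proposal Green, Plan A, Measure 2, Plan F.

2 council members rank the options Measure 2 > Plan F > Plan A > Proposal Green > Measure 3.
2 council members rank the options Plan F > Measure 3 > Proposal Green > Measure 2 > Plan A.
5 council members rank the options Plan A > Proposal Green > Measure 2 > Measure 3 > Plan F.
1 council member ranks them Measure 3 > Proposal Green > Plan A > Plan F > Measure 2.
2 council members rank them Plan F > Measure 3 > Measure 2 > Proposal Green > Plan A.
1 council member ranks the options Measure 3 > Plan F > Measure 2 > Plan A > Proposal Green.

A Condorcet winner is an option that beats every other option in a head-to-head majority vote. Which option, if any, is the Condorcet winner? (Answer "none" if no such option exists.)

Pairwise majorities:
Measure 3 vs Proposal Green: Proposal Green, 7–6.
Measure 3 vs Plan A: Plan A, 7–6.
Measure 3 vs Measure 2: Measure 2, 7–6.
Measure 3–Plan F: Measure 3 7–6.
Proposal Green vs Plan A: Plan A wins 8–5.
Proposal Green–Measure 2: Proposal Green 8–5.
Proposal Green vs Plan F: Plan F wins 7–6.
Plan A–Measure 2: Measure 2 7–6.
Plan A vs Plan F: Plan F wins 7–6.
Measure 2 vs Plan F: Measure 2, 7–6.
Every option loses at least once (Measure 3 loses to Proposal Green; Proposal Green loses to Plan A; Plan A loses to Measure 2; Measure 2 loses to Proposal Green; Plan F loses to Measure 3). The majority relation contains the cycle Measure 3 → Plan F → Proposal Green → Measure 3, so there is no Condorcet winner.

none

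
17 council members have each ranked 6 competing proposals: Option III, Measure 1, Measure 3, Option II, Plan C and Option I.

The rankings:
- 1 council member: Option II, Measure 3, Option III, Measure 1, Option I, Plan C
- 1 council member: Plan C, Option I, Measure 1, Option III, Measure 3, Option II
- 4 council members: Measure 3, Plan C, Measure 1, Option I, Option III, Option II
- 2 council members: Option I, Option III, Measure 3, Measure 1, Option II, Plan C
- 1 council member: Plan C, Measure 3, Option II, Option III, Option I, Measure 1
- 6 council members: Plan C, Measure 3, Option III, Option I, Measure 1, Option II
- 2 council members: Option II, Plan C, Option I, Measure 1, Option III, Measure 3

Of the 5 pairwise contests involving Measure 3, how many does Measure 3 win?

4

Measure 3 against each rival (17 council members):
Measure 3 vs Option III: Measure 3 preferred on 1+4+1+6 = 12 ballots; Measure 3 wins 12–5.
Measure 3 vs Measure 1: Measure 3 wins 14–3.
Measure 3 vs Option II: Measure 3 preferred on 1+4+2+1+6 = 14 ballots; Measure 3 wins 14–3.
Measure 3 vs Plan C: Plan C, 10–7.
Measure 3 vs Option I: Measure 3 is ranked higher on 1+4+1+6 = 12 ballots, Option I on 5. Measure 3 wins 12–5.
Measure 3 beats Option III, Measure 1, Option II, Option I; loses to Plan C — 4 pairwise wins.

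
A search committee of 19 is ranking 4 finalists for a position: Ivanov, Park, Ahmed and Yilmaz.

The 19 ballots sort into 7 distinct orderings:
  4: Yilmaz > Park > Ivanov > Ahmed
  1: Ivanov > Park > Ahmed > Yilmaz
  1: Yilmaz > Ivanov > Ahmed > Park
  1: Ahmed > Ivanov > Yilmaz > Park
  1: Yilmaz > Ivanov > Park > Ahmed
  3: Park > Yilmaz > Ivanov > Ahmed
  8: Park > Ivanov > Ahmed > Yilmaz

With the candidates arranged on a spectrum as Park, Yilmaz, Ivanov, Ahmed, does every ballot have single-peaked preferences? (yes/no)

Axis positions: Park=1, Yilmaz=2, Ivanov=3, Ahmed=4.
Bloc 1 (peak Yilmaz at position 2): ranking walks positions 2-1-3-4, expanding outward from the peak — single-peaked.
Bloc 2: ranking walks positions 3-1-4-2; Park is ranked above Yilmaz even though Yilmaz lies between Park and the peak Ivanov on the axis — preferences dip and rise again. Not single-peaked.
Bloc 3 (peak Yilmaz at position 2): ranking walks positions 2-3-4-1, expanding outward from the peak — single-peaked.
Bloc 4 (peak Ahmed at position 4): ranking walks positions 4-3-2-1, expanding outward from the peak — single-peaked.
Bloc 5 (peak Yilmaz at position 2): ranking walks positions 2-3-1-4, expanding outward from the peak — single-peaked.
Bloc 6 (peak Park at position 1): ranking walks positions 1-2-3-4, expanding outward from the peak — single-peaked.
Bloc 7: ranking walks positions 1-3-4-2; Ivanov is ranked above Yilmaz even though Yilmaz lies between Ivanov and the peak Park on the axis — preferences dip and rise again. Not single-peaked.
Bloc 2 violates single-peakedness, so the profile is not single-peaked on this axis.

no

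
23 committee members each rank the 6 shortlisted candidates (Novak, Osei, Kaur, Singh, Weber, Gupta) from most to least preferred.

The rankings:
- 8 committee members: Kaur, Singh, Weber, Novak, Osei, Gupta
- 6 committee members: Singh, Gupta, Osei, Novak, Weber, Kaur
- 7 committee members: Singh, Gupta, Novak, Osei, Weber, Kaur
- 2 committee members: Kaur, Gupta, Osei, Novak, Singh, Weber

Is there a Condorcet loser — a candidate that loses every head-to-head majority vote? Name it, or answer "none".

Kaur

Pairwise majorities:
Novak vs Osei: 8+7 = 15 for Novak, 8 for Osei — Novak by 15–8.
Novak vs Kaur: Novak preferred on 6+7 = 13 ballots; Novak wins 13–10.
Novak vs Singh: Singh wins 21–2.
Novak vs Weber: 6+7+2 = 15 for Novak, 8 for Weber — Novak by 15–8.
Novak vs Gupta: Novak preferred on 8 ballots; Gupta wins 15–8.
Osei vs Kaur: 13 to 10, Osei.
Osei vs Singh: Singh, 21–2.
Osei vs Weber: Osei wins 15–8.
Osei–Gupta: Gupta 15–8.
Kaur vs Singh: 8+2 = 10 for Kaur, 13 for Singh — Singh by 13–10.
Kaur vs Weber: Weber, 13–10.
Kaur vs Gupta: 10 to 13, Gupta.
Singh vs Weber: Singh, 23–0.
Singh vs Gupta: Singh wins 21–2.
Weber vs Gupta: Gupta, 15–8.
Only Kaur has no wins; Kaur is the Condorcet loser.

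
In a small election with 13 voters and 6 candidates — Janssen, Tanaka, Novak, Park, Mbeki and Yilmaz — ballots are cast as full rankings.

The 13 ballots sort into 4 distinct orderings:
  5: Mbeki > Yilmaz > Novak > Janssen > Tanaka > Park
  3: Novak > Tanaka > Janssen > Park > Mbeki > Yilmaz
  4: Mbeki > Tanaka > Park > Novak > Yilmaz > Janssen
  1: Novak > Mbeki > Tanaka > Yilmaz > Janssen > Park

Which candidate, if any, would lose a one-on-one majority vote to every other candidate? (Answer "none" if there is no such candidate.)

none

Head-to-head results (13 voters):
Janssen vs Tanaka: Janssen preferred on 5 ballots; Tanaka wins 8–5.
Janssen vs Novak: 0 to 13, Novak.
Janssen–Park: Janssen 9–4.
Janssen vs Mbeki: 3 to 10, Mbeki.
Janssen vs Yilmaz: 3 for Janssen, 10 for Yilmaz — Yilmaz by 10–3.
Tanaka vs Novak: Novak, 9–4.
Tanaka vs Park: Tanaka, 13–0.
Tanaka vs Mbeki: Mbeki, 10–3.
Tanaka vs Yilmaz: Tanaka is ranked higher on 3+4+1 = 8 ballots, Yilmaz on 5. Tanaka wins 8–5.
Novak vs Park: Novak is ranked higher on 5+3+1 = 9 ballots, Park on 4. Novak wins 9–4.
Novak–Mbeki: Mbeki 9–4.
Novak vs Yilmaz: Novak is ranked higher on 3+4+1 = 8 ballots, Yilmaz on 5. Novak wins 8–5.
Park vs Mbeki: 3 for Park, 10 for Mbeki — Mbeki by 10–3.
Park vs Yilmaz: Park preferred on 3+4 = 7 ballots; Park wins 7–6.
Mbeki–Yilmaz: Mbeki 13–0.
No candidate is winless: Janssen beats Park; Tanaka beats Janssen; Novak beats Janssen; Park beats Yilmaz; Mbeki beats Janssen; Yilmaz beats Janssen. There is no Condorcet loser.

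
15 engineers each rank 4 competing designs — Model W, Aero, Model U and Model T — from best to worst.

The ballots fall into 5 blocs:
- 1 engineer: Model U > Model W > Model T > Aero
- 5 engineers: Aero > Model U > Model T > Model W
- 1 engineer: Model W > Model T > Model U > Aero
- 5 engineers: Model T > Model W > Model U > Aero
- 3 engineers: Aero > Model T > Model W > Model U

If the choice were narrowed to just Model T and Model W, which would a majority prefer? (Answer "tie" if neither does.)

Ballots ranking Model T above Model W: 5 + 5 + 3 = 13.
Ballots ranking Model W above Model T: 15 − 13 = 2.
Model T wins the head-to-head 13–2.

Model T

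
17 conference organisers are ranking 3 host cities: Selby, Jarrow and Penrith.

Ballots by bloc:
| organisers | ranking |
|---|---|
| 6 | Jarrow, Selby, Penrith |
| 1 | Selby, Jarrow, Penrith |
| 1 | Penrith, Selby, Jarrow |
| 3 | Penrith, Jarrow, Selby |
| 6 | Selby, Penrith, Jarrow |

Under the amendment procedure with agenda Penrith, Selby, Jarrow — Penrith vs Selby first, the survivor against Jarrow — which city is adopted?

Jarrow

Round 1: Penrith vs Selby — 4–13, Selby advances.
Round 2: Selby vs Jarrow — 8–9, Jarrow advances.
Jarrow survives the agenda.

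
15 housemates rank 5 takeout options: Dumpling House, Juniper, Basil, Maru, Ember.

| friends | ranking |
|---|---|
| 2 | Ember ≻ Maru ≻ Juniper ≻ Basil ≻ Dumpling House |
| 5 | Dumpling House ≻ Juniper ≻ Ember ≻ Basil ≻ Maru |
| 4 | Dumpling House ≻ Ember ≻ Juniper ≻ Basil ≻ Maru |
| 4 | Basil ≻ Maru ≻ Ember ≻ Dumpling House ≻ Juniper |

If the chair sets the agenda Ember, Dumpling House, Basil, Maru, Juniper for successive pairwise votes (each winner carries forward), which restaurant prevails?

Round 1: Ember vs Dumpling House — 6–9, Dumpling House advances.
Round 2: Dumpling House vs Basil — 9–6, Dumpling House advances.
Round 3: Dumpling House vs Maru — 9–6, Dumpling House advances.
Round 4: Dumpling House vs Juniper — 13–2, Dumpling House advances.
Dumpling House survives the agenda.

Dumpling House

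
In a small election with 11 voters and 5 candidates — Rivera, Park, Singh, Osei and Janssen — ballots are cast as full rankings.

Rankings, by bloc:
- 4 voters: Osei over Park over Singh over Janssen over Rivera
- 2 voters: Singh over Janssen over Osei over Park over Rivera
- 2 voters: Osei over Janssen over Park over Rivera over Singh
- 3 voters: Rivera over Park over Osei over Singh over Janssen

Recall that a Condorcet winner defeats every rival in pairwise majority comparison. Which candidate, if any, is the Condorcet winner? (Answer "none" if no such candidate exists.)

Osei

Check each pair by majority over 11 ballots:
Rivera vs Park: Rivera preferred on 3 ballots; Park wins 8–3.
Rivera vs Singh: 2+3 = 5 for Rivera, 6 for Singh — Singh by 6–5.
Rivera vs Osei: Rivera is ranked higher on 3 ballots, Osei on 8. Osei wins 8–3.
Rivera vs Janssen: 3 for Rivera, 8 for Janssen — Janssen by 8–3.
Park vs Singh: 4+2+3 = 9 for Park, 2 for Singh — Park by 9–2.
Park vs Osei: Park preferred on 3 ballots; Osei wins 8–3.
Park vs Janssen: Park is ranked higher on 4+3 = 7 ballots, Janssen on 4. Park wins 7–4.
Singh vs Osei: Singh preferred on 2 ballots; Osei wins 9–2.
Singh vs Janssen: 4+2+3 = 9 for Singh, 2 for Janssen — Singh by 9–2.
Osei vs Janssen: 9 to 2, Osei.
Osei beats each of Rivera, Park, Singh, Janssen — Osei is the Condorcet winner.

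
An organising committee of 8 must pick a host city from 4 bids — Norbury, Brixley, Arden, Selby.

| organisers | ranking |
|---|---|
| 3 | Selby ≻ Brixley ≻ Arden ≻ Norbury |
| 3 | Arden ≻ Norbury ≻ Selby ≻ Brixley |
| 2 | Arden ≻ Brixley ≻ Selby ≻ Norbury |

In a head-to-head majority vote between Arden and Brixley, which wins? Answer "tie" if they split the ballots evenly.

Arden

Ballots ranking Arden above Brixley: 3 + 2 = 5.
Ballots ranking Brixley above Arden: 8 − 5 = 3.
Arden wins the head-to-head 5–3.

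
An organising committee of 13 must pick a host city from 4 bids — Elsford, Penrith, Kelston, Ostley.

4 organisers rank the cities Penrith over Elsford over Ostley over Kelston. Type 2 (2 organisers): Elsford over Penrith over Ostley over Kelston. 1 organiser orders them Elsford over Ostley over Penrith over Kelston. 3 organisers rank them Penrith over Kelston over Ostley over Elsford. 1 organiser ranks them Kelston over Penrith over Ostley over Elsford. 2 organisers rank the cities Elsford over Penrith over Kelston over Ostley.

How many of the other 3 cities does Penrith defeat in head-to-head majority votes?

Penrith against each rival (13 organisers):
Penrith vs Elsford: Penrith preferred on 4+3+1 = 8 ballots; Penrith wins 8–5.
Penrith vs Kelston: Penrith, 12–1.
Penrith vs Ostley: Penrith, 12–1.
Penrith beats Elsford, Kelston, Ostley — 3 pairwise wins.

3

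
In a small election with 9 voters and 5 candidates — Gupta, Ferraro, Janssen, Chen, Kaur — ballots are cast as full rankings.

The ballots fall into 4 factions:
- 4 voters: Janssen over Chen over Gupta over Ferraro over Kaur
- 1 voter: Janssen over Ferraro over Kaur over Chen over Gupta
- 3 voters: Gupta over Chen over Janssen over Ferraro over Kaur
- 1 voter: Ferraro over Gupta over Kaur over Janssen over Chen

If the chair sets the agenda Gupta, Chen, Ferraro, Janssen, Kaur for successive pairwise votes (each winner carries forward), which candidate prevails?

Round 1: Gupta vs Chen — 4–5, Chen advances.
Round 2: Chen vs Ferraro — 7–2, Chen advances.
Round 3: Chen vs Janssen — 3–6, Janssen advances.
Round 4: Janssen vs Kaur — 8–1, Janssen advances.
The agenda winner is Janssen.

Janssen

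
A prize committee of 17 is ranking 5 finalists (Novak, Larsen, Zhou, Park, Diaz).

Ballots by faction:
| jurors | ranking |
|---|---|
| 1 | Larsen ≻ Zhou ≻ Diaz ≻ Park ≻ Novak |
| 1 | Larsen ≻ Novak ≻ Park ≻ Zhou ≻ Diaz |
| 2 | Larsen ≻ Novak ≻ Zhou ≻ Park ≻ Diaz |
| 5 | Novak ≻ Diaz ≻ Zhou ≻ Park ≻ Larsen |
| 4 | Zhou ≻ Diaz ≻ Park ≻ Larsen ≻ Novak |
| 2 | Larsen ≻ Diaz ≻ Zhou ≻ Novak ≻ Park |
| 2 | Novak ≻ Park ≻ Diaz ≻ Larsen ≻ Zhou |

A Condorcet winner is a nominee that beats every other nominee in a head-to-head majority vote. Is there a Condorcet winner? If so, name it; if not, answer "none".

none

Pairwise majorities:
Novak vs Larsen: Larsen wins 10–7.
Novak vs Zhou: Novak preferred on 1+2+5+2 = 10 ballots; Novak wins 10–7.
Novak vs Park: 1+2+5+2+2 = 12 for Novak, 5 for Park — Novak by 12–5.
Novak vs Diaz: Novak is ranked higher on 1+2+5+2 = 10 ballots, Diaz on 7. Novak wins 10–7.
Larsen vs Zhou: Zhou, 9–8.
Larsen vs Park: 6 to 11, Park.
Larsen vs Diaz: Diaz wins 11–6.
Zhou vs Park: Zhou wins 14–3.
Zhou vs Diaz: Diaz, 9–8.
Park vs Diaz: 5 to 12, Diaz.
Every nominee loses at least once (Novak loses to Larsen; Larsen loses to Zhou; Zhou loses to Novak; Park loses to Novak; Diaz loses to Novak). The majority relation contains the cycle Novak > Zhou > Larsen > Novak, so there is no Condorcet winner.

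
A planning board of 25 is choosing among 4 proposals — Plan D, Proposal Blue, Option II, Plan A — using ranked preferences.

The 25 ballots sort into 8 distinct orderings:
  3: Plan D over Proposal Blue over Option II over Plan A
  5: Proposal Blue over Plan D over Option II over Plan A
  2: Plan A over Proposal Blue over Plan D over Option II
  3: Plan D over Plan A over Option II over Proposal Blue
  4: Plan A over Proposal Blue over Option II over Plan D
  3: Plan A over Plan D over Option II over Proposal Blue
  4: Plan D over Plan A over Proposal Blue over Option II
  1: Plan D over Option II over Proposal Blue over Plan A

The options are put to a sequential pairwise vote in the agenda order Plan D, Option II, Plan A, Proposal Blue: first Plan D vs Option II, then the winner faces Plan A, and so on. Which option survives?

Plan D

Round 1: Plan D vs Option II — 21–4, Plan D advances.
Round 2: Plan D vs Plan A — 16–9, Plan D advances.
Round 3: Plan D vs Proposal Blue — 14–11, Plan D advances.
Plan D survives the agenda.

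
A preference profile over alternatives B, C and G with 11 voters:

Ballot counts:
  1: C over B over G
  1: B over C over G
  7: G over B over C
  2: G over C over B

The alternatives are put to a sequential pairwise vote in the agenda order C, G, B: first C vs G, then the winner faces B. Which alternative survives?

G

Round 1: C vs G — 2–9, G advances.
Round 2: G vs B — 9–2, G advances.
The agenda winner is G.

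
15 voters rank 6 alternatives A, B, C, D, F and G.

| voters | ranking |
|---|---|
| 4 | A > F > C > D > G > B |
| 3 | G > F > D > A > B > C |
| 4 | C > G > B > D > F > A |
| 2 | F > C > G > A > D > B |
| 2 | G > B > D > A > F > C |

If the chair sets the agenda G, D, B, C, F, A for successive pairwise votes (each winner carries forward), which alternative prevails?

F

Round 1: G vs D — 11–4, G advances.
Round 2: G vs B — 15–0, G advances.
Round 3: G vs C — 5–10, C advances.
Round 4: C vs F — 4–11, F advances.
Round 5: F vs A — 9–6, F advances.
F survives the agenda.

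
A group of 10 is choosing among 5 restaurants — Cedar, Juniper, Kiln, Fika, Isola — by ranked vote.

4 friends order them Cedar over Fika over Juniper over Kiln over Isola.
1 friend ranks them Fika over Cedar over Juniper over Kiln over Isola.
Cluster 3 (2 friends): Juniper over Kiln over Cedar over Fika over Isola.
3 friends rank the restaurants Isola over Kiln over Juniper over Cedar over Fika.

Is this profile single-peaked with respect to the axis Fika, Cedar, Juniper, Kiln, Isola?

Axis positions: Fika=1, Cedar=2, Juniper=3, Kiln=4, Isola=5.
Cluster 1 (peak Cedar at position 2): ranking walks positions 2-1-3-4-5, expanding outward from the peak — single-peaked.
Cluster 2 (peak Fika at position 1): ranking walks positions 1-2-3-4-5, expanding outward from the peak — single-peaked.
Cluster 3 (peak Juniper at position 3): ranking walks positions 3-4-2-1-5, expanding outward from the peak — single-peaked.
Cluster 4 (peak Isola at position 5): ranking walks positions 5-4-3-2-1, expanding outward from the peak — single-peaked.
Every ranking is single-peaked on this axis.

yes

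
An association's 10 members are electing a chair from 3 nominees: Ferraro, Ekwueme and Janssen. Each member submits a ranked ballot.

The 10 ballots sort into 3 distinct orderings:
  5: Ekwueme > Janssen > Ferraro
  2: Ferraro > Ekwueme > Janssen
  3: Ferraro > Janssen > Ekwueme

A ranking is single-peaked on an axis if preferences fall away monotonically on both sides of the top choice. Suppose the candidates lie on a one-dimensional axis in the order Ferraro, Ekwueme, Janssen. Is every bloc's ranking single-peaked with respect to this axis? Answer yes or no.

Axis positions: Ferraro=1, Ekwueme=2, Janssen=3.
Bloc 1 (peak Ekwueme at position 2): ranking walks positions 2-3-1, expanding outward from the peak — single-peaked.
Bloc 2 (peak Ferraro at position 1): ranking walks positions 1-2-3, expanding outward from the peak — single-peaked.
Bloc 3: ranking walks positions 1-3-2; Janssen is ranked above Ekwueme even though Ekwueme lies between Janssen and the peak Ferraro on the axis — preferences dip and rise again. Not single-peaked.
Bloc 3 violates single-peakedness, so the profile is not single-peaked on this axis.

no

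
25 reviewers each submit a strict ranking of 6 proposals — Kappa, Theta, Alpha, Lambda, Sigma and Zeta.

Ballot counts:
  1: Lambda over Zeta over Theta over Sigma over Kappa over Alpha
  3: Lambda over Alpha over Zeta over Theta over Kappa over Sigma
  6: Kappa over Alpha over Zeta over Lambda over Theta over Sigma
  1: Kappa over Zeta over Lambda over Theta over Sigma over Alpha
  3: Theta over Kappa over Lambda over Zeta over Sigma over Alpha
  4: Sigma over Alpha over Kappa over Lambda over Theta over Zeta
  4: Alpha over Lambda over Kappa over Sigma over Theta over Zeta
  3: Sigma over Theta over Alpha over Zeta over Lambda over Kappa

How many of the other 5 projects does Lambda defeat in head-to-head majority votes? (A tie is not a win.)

Lambda against each rival (25 reviewers):
Lambda vs Kappa: Lambda is ranked higher on 1+3+4+3 = 11 ballots, Kappa on 14. Kappa wins 14–11.
Lambda vs Theta: Lambda preferred on 1+3+6+1+4+4 = 19 ballots; Lambda wins 19–6.
Lambda vs Alpha: Lambda preferred on 1+3+1+3 = 8 ballots; Alpha wins 17–8.
Lambda vs Sigma: Lambda is ranked higher on 1+3+6+1+3+4 = 18 ballots, Sigma on 7. Lambda wins 18–7.
Lambda vs Zeta: 1+3+3+4+4 = 15 for Lambda, 10 for Zeta — Lambda by 15–10.
Lambda beats Theta, Sigma, Zeta; loses to Kappa, Alpha — 3 pairwise wins.

3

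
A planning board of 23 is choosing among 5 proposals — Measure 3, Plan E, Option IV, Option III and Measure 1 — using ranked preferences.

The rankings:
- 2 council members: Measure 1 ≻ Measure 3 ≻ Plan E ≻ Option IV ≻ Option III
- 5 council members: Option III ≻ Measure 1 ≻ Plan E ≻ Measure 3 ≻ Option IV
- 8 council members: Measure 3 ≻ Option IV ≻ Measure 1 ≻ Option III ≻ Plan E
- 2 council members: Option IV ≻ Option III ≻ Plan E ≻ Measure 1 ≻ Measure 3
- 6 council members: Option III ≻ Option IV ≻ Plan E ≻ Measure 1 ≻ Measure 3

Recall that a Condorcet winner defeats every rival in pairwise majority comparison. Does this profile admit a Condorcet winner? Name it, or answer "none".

none

Pairwise majorities:
Measure 3 vs Plan E: Plan E wins 13–10.
Measure 3 vs Option IV: 15 to 8, Measure 3.
Measure 3 vs Option III: Option III, 13–10.
Measure 3 vs Measure 1: 8 for Measure 3, 15 for Measure 1 — Measure 1 by 15–8.
Plan E vs Option IV: 7 to 16, Option IV.
Plan E vs Option III: 2 to 21, Option III.
Plan E vs Measure 1: Measure 1 wins 15–8.
Option IV vs Option III: Option IV wins 12–11.
Option IV vs Measure 1: 16 to 7, Option IV.
Option III vs Measure 1: 13 to 10, Option III.
Every option loses at least once (Measure 3 loses to Plan E; Plan E loses to Option IV; Option IV loses to Measure 3; Option III loses to Option IV; Measure 1 loses to Option IV). The majority relation contains the cycle Measure 3 beats Option IV beats Plan E beats Measure 3, so there is no Condorcet winner.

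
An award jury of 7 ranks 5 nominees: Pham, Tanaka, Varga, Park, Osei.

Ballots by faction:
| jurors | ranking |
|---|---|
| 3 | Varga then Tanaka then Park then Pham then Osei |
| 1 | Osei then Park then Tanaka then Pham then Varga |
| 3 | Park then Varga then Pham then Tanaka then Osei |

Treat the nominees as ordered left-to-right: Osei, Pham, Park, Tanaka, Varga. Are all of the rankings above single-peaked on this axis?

no

Axis positions: Osei=1, Pham=2, Park=3, Tanaka=4, Varga=5.
Faction 1 (peak Varga at position 5): ranking walks positions 5-4-3-2-1, expanding outward from the peak — single-peaked.
Faction 2: ranking walks positions 1-3-4-2-5; Park is ranked above Pham even though Pham lies between Park and the peak Osei on the axis — preferences dip and rise again. Not single-peaked.
Faction 3: ranking walks positions 3-5-2-4-1; Varga is ranked above Tanaka even though Tanaka lies between Varga and the peak Park on the axis — preferences dip and rise again. Not single-peaked.
Faction 2 violates single-peakedness, so the profile is not single-peaked on this axis.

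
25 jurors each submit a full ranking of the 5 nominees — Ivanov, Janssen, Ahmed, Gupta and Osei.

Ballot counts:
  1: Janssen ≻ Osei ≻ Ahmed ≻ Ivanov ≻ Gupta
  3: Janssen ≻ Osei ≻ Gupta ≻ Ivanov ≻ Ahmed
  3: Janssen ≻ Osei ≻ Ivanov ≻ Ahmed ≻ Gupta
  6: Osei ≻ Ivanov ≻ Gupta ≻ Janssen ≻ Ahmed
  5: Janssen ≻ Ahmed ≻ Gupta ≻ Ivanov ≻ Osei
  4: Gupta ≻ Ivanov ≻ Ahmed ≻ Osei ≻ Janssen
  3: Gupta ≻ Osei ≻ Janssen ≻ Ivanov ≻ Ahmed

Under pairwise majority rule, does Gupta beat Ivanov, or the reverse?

Gupta

Ballots ranking Gupta above Ivanov: 3 + 5 + 4 + 3 = 15.
Ballots ranking Ivanov above Gupta: 25 − 15 = 10.
Gupta wins the head-to-head 15–10.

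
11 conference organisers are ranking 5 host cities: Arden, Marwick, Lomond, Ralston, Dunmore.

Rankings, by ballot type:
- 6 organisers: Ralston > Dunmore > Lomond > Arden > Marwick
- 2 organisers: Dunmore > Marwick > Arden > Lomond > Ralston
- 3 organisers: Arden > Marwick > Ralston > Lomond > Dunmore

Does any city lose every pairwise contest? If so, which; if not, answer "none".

Marwick

Head-to-head results (11 organisers):
Arden vs Marwick: 6+3 = 9 for Arden, 2 for Marwick — Arden by 9–2.
Arden–Lomond: Lomond 6–5.
Arden vs Ralston: 2+3 = 5 for Arden, 6 for Ralston — Ralston by 6–5.
Arden vs Dunmore: Dunmore, 8–3.
Marwick vs Lomond: Lomond, 6–5.
Marwick vs Ralston: 5 to 6, Ralston.
Marwick vs Dunmore: 3 for Marwick, 8 for Dunmore — Dunmore by 8–3.
Lomond vs Ralston: Ralston, 9–2.
Lomond vs Dunmore: Lomond is ranked higher on 3 ballots, Dunmore on 8. Dunmore wins 8–3.
Ralston vs Dunmore: Ralston wins 9–2.
Marwick is beaten in every head-to-head and is the Condorcet loser.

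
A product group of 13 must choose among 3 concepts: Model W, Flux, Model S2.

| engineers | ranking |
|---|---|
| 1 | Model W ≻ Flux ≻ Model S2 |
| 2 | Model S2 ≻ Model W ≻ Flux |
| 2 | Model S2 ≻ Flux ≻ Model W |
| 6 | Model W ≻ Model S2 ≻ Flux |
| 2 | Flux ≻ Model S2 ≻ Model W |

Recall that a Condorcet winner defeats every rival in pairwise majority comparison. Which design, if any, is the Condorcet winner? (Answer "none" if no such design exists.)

Pairwise majorities:
Model W vs Flux: Model W preferred on 1+2+6 = 9 ballots; Model W wins 9–4.
Model W vs Model S2: Model W is ranked higher on 1+6 = 7 ballots, Model S2 on 6. Model W wins 7–6.
Flux vs Model S2: 1+2 = 3 for Flux, 10 for Model S2 — Model S2 by 10–3.
Model W wins every pairwise contest, so Model W is the Condorcet winner.

Model W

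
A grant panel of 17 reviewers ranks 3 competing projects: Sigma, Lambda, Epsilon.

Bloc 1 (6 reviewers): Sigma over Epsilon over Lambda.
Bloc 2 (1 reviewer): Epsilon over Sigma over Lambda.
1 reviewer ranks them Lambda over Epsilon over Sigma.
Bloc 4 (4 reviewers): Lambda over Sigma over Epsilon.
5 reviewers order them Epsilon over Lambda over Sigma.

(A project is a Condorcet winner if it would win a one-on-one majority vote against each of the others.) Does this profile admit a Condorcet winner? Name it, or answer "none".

none

Head-to-head results (17 reviewers):
Sigma vs Lambda: Lambda, 10–7.
Sigma vs Epsilon: Sigma wins 10–7.
Lambda vs Epsilon: Epsilon wins 12–5.
Each project drops at least one matchup (Sigma loses to Lambda; Lambda loses to Epsilon; Epsilon loses to Sigma); the cycle Sigma > Epsilon > Lambda > Sigma rules out a Condorcet winner.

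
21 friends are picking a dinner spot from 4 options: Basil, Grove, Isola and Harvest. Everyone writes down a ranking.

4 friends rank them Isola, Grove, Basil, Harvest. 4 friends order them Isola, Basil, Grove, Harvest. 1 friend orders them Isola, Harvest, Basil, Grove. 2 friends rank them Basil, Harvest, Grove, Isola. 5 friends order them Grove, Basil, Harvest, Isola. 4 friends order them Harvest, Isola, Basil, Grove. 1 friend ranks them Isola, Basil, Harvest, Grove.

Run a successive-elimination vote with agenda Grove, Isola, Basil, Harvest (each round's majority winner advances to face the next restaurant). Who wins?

Round 1: Grove vs Isola — 7–14, Isola advances.
Round 2: Isola vs Basil — 14–7, Isola advances.
Round 3: Isola vs Harvest — 10–11, Harvest advances.
Harvest survives the agenda.

Harvest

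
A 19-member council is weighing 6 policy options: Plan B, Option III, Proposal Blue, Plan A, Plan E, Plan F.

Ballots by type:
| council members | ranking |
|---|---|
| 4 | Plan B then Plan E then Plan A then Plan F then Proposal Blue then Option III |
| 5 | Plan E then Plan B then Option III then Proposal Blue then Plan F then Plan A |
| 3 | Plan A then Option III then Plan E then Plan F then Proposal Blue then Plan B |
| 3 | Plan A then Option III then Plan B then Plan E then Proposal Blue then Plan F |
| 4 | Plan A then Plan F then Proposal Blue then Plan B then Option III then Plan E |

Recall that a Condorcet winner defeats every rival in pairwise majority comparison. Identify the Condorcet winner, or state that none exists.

Plan A

Head-to-head results (19 council members):
Plan B vs Option III: 13 to 6, Plan B.
Plan B vs Proposal Blue: Plan B is ranked higher on 4+5+3 = 12 ballots, Proposal Blue on 7. Plan B wins 12–7.
Plan B–Plan A: Plan A 10–9.
Plan B vs Plan E: Plan B is ranked higher on 4+3+4 = 11 ballots, Plan E on 8. Plan B wins 11–8.
Plan B–Plan F: Plan B 12–7.
Option III–Proposal Blue: Option III 11–8.
Option III vs Plan A: Plan A, 14–5.
Option III vs Plan E: Option III preferred on 3+3+4 = 10 ballots; Option III wins 10–9.
Option III vs Plan F: Option III wins 11–8.
Proposal Blue vs Plan A: Proposal Blue preferred on 5 ballots; Plan A wins 14–5.
Proposal Blue vs Plan E: Plan E wins 15–4.
Proposal Blue vs Plan F: Proposal Blue preferred on 5+3 = 8 ballots; Plan F wins 11–8.
Plan A–Plan E: Plan A 10–9.
Plan A vs Plan F: 4+3+3+4 = 14 for Plan A, 5 for Plan F — Plan A by 14–5.
Plan E vs Plan F: Plan E, 15–4.
Plan A beats each of Plan B, Option III, Proposal Blue, Plan E, Plan F — Plan A is the Condorcet winner.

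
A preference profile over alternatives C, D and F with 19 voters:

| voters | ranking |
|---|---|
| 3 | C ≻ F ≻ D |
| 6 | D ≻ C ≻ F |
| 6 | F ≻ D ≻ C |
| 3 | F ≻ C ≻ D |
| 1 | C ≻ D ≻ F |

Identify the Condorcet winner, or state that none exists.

Head-to-head results (19 voters):
C–D: D 12–7.
C–F: C 10–9.
D vs F: F wins 12–7.
Each alternative drops at least one matchup (C loses to D; D loses to F; F loses to C); the cycle C beats F beats D beats C rules out a Condorcet winner.

none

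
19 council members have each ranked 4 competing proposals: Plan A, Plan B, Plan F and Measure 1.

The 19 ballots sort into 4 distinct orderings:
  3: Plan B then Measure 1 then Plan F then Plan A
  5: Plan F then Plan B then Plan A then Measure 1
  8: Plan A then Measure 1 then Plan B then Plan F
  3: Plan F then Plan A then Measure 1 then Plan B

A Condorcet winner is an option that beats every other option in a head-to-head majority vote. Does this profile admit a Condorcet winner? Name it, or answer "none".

Check each pair by majority over 19 ballots:
Plan A vs Plan B: Plan A wins 11–8.
Plan A–Plan F: Plan F 11–8.
Plan A vs Measure 1: Plan A, 16–3.
Plan B–Plan F: Plan B 11–8.
Plan B vs Measure 1: Measure 1 wins 11–8.
Plan F vs Measure 1: Measure 1 wins 11–8.
Every option loses at least once (Plan A loses to Plan F; Plan B loses to Plan A; Plan F loses to Plan B; Measure 1 loses to Plan A). The majority relation contains the cycle Plan A > Plan B > Plan F > Plan A, so there is no Condorcet winner.

none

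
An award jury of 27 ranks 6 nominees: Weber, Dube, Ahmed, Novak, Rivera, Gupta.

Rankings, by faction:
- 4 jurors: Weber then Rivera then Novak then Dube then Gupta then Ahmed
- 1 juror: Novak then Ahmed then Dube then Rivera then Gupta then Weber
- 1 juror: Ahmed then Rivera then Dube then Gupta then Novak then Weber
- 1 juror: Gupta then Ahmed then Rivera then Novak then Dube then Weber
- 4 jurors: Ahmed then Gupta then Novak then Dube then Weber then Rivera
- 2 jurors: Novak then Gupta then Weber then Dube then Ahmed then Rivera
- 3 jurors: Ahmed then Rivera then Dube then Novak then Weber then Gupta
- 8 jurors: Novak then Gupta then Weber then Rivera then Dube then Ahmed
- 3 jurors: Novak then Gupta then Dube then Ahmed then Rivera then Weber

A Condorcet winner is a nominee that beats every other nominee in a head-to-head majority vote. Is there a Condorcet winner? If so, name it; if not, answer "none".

Novak

Pairwise majorities:
Weber vs Dube: 4+2+8 = 14 for Weber, 13 for Dube — Weber by 14–13.
Weber vs Ahmed: Weber preferred on 4+2+8 = 14 ballots; Weber wins 14–13.
Weber vs Novak: 4 to 23, Novak.
Weber vs Rivera: 18 to 9, Weber.
Weber vs Gupta: 4+3 = 7 for Weber, 20 for Gupta — Gupta by 20–7.
Dube vs Ahmed: Dube preferred on 4+2+8+3 = 17 ballots; Dube wins 17–10.
Dube vs Novak: 1+3 = 4 for Dube, 23 for Novak — Novak by 23–4.
Dube vs Rivera: 10 to 17, Rivera.
Dube vs Gupta: Dube is ranked higher on 4+1+1+3 = 9 ballots, Gupta on 18. Gupta wins 18–9.
Ahmed vs Novak: 1+1+4+3 = 9 for Ahmed, 18 for Novak — Novak by 18–9.
Ahmed vs Rivera: 15 to 12, Ahmed.
Ahmed vs Gupta: 9 to 18, Gupta.
Novak vs Rivera: 18 to 9, Novak.
Novak vs Gupta: 4+1+2+3+8+3 = 21 for Novak, 6 for Gupta — Novak by 21–6.
Rivera vs Gupta: 4+1+1+3 = 9 for Rivera, 18 for Gupta — Gupta by 18–9.
Novak beats each of Weber, Dube, Ahmed, Rivera, Gupta — Novak is the Condorcet winner.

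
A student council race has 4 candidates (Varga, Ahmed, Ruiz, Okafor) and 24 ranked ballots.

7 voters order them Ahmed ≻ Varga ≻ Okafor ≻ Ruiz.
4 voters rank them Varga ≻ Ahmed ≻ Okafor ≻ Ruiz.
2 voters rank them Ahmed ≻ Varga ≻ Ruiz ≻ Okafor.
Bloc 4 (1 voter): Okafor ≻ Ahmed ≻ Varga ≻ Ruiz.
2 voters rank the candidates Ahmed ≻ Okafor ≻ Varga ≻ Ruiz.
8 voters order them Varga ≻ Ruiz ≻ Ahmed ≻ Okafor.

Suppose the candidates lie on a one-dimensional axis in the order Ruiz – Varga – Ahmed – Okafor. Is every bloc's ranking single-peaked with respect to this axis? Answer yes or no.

Axis positions: Ruiz=1, Varga=2, Ahmed=3, Okafor=4.
Bloc 1 (peak Ahmed at position 3): ranking walks positions 3-2-4-1, expanding outward from the peak — single-peaked.
Bloc 2 (peak Varga at position 2): ranking walks positions 2-3-4-1, expanding outward from the peak — single-peaked.
Bloc 3 (peak Ahmed at position 3): ranking walks positions 3-2-1-4, expanding outward from the peak — single-peaked.
Bloc 4 (peak Okafor at position 4): ranking walks positions 4-3-2-1, expanding outward from the peak — single-peaked.
Bloc 5 (peak Ahmed at position 3): ranking walks positions 3-4-2-1, expanding outward from the peak — single-peaked.
Bloc 6 (peak Varga at position 2): ranking walks positions 2-1-3-4, expanding outward from the peak — single-peaked.
Every ranking is single-peaked on this axis.

yes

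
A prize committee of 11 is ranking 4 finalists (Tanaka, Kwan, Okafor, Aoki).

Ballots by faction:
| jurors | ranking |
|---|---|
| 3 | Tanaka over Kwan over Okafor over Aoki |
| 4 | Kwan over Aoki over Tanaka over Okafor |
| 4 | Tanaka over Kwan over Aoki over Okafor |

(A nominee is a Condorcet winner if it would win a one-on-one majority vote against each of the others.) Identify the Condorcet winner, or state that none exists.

Tanaka

Head-to-head results (11 jurors):
Tanaka vs Kwan: Tanaka, 7–4.
Tanaka vs Okafor: 3+4+4 = 11 for Tanaka, 0 for Okafor — Tanaka by 11–0.
Tanaka vs Aoki: Tanaka, 7–4.
Kwan vs Okafor: 11 to 0, Kwan.
Kwan vs Aoki: Kwan wins 11–0.
Okafor vs Aoki: Aoki wins 8–3.
Tanaka wins every pairwise contest, so Tanaka is the Condorcet winner.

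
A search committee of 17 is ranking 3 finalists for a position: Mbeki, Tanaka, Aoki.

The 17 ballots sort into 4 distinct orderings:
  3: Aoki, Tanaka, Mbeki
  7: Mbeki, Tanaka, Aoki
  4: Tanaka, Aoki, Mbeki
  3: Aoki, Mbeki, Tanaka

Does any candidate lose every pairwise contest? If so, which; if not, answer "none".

none

Pairwise majorities:
Mbeki–Tanaka: Mbeki 10–7.
Mbeki vs Aoki: Mbeki is ranked higher on 7 ballots, Aoki on 10. Aoki wins 10–7.
Tanaka vs Aoki: Tanaka wins 11–6.
Each candidate has at least one pairwise win (Mbeki beats Tanaka; Tanaka beats Aoki; Aoki beats Mbeki) — no Condorcet loser.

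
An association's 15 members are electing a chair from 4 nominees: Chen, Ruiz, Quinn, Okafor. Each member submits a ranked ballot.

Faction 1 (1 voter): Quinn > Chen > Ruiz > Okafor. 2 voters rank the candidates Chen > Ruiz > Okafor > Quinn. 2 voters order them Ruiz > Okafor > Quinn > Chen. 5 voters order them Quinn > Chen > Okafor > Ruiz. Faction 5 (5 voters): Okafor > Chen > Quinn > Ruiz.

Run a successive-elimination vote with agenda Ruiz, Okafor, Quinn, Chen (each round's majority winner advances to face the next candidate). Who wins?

Chen

Round 1: Ruiz vs Okafor — 5–10, Okafor advances.
Round 2: Okafor vs Quinn — 9–6, Okafor advances.
Round 3: Okafor vs Chen — 7–8, Chen advances.
Chen survives the agenda.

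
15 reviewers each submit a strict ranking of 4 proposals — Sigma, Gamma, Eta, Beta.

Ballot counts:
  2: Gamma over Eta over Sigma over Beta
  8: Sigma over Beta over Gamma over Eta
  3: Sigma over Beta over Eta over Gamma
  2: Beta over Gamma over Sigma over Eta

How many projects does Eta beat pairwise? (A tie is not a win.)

0

Eta against each rival (15 reviewers):
Eta vs Sigma: 2 to 13, Sigma.
Eta vs Gamma: 3 for Eta, 12 for Gamma — Gamma by 12–3.
Eta vs Beta: Beta, 13–2.
Eta beats no one; loses to Sigma, Gamma, Beta — 0 pairwise wins.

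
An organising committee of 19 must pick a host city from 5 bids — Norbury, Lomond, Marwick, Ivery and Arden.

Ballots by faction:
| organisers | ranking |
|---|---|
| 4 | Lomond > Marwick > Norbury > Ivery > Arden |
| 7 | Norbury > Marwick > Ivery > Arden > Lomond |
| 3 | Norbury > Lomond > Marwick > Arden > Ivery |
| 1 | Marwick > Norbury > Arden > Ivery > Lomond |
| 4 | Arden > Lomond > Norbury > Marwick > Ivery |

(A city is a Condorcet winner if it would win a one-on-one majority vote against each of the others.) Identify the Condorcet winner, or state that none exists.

Pairwise majorities:
Norbury vs Lomond: 7+3+1 = 11 for Norbury, 8 for Lomond — Norbury by 11–8.
Norbury vs Marwick: 7+3+4 = 14 for Norbury, 5 for Marwick — Norbury by 14–5.
Norbury vs Ivery: 19 to 0, Norbury.
Norbury vs Arden: Norbury is ranked higher on 4+7+3+1 = 15 ballots, Arden on 4. Norbury wins 15–4.
Lomond vs Marwick: 4+3+4 = 11 for Lomond, 8 for Marwick — Lomond by 11–8.
Lomond vs Ivery: 11 to 8, Lomond.
Lomond vs Arden: Lomond preferred on 4+3 = 7 ballots; Arden wins 12–7.
Marwick vs Ivery: Marwick is ranked higher on 4+7+3+1+4 = 19 ballots, Ivery on 0. Marwick wins 19–0.
Marwick vs Arden: Marwick is ranked higher on 4+7+3+1 = 15 ballots, Arden on 4. Marwick wins 15–4.
Ivery vs Arden: 11 to 8, Ivery.
Norbury beats each of Lomond, Marwick, Ivery, Arden — Norbury is the Condorcet winner.

Norbury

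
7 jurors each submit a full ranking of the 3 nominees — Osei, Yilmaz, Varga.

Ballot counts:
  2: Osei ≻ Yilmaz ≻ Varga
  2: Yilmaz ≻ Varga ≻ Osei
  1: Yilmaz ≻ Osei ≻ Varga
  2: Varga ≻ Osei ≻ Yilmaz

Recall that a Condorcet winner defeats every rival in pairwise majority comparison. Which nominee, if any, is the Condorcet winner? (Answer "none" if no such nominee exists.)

Pairwise majorities:
Osei vs Yilmaz: 4 to 3, Osei.
Osei vs Varga: Osei is ranked higher on 2+1 = 3 ballots, Varga on 4. Varga wins 4–3.
Yilmaz vs Varga: Yilmaz preferred on 2+2+1 = 5 ballots; Yilmaz wins 5–2.
No nominee is unbeaten: Osei loses to Varga; Yilmaz loses to Osei; Varga loses to Yilmaz. In particular Osei beats Yilmaz beats Varga beats Osei is a majority cycle — no Condorcet winner exists.

none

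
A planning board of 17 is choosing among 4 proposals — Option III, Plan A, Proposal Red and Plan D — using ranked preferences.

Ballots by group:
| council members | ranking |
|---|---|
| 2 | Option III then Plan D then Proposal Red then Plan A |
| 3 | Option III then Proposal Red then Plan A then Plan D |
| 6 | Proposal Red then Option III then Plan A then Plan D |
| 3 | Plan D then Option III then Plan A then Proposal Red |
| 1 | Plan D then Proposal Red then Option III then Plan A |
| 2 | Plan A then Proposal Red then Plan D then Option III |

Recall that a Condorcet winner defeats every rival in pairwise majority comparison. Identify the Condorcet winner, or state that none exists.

Pairwise majorities:
Option III vs Plan A: 15 to 2, Option III.
Option III vs Proposal Red: 2+3+3 = 8 for Option III, 9 for Proposal Red — Proposal Red by 9–8.
Option III vs Plan D: Option III preferred on 2+3+6 = 11 ballots; Option III wins 11–6.
Plan A vs Proposal Red: Plan A is ranked higher on 3+2 = 5 ballots, Proposal Red on 12. Proposal Red wins 12–5.
Plan A vs Plan D: Plan A preferred on 3+6+2 = 11 ballots; Plan A wins 11–6.
Proposal Red vs Plan D: Proposal Red is ranked higher on 3+6+2 = 11 ballots, Plan D on 6. Proposal Red wins 11–6.
Only Proposal Red has no losses; Proposal Red is the Condorcet winner.

Proposal Red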